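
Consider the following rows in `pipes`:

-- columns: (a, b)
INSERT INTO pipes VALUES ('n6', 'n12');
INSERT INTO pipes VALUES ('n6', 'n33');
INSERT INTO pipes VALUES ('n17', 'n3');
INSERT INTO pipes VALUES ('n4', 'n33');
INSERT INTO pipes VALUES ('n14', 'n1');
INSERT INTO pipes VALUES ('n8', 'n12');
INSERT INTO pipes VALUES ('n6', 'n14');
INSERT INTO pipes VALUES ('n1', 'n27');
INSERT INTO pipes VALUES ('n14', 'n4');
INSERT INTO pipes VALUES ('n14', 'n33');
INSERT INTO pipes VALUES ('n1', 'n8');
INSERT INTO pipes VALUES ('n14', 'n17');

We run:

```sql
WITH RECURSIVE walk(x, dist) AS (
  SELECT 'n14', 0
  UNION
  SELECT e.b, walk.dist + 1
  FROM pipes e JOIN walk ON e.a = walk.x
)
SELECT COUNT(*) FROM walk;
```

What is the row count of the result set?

10

Base: (n14, dist=0).
Iteration 1: edges from {n14} -> (n1, dist=1), (n17, dist=1), (n33, dist=1), (n4, dist=1).
Iteration 2: edges from {n1,n17,n33,n4} -> (n27, dist=2), (n3, dist=2), (n33, dist=2), (n8, dist=2).
Iteration 3: edges from {n27,n3,n33,n8} -> (n12, dist=3).
Iteration 4: no outgoing edges from {n12}; recursion stops.
Total rows emitted: 10.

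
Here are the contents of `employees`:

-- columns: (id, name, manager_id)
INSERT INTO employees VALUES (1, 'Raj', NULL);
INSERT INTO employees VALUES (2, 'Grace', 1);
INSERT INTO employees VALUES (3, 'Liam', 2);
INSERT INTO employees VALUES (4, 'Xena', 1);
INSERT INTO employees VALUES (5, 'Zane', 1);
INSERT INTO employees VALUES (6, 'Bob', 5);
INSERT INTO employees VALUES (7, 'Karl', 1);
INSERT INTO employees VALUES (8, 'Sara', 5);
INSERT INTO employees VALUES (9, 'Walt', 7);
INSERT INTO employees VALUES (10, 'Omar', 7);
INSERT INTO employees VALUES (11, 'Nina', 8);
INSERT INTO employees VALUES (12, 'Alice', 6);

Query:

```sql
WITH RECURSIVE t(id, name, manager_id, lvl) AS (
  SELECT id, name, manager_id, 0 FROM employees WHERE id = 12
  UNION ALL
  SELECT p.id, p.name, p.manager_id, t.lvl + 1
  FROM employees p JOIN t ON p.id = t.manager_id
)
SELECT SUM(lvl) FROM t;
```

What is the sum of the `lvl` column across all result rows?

6

Base: id=12 (Alice), manager_id=6, lvl 0.
Iteration 1: join on id=6 -> Bob (id 6, manager_id=5, lvl 1).
Iteration 2: join on id=5 -> Zane (id 5, manager_id=1, lvl 2).
Iteration 3: join on id=1 -> Raj (id 1, manager_id=NULL, lvl 3).
Iteration 4: manager_id is NULL; no match; recursion stops.
SUM(lvl) = 0 + 1 + 2 + 3 = 6.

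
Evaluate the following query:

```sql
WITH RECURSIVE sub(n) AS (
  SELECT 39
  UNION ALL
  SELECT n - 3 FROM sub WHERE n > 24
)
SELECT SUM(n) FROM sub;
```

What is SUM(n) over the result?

189

Base: n=39.
Iteration 1: 39 > 24 holds -> n = 39 - 3 = 36.
Iteration 2: 36 > 24 holds -> n = 36 - 3 = 33.
Iteration 3: 33 > 24 holds -> n = 33 - 3 = 30.
Iteration 4: 30 > 24 holds -> n = 30 - 3 = 27.
Iteration 5: 27 > 24 holds -> n = 27 - 3 = 24.
Iteration 6: 24 > 24 fails; recursion stops.
SUM(n) = 39 + 36 + 33 + 30 + 27 + 24 = 189.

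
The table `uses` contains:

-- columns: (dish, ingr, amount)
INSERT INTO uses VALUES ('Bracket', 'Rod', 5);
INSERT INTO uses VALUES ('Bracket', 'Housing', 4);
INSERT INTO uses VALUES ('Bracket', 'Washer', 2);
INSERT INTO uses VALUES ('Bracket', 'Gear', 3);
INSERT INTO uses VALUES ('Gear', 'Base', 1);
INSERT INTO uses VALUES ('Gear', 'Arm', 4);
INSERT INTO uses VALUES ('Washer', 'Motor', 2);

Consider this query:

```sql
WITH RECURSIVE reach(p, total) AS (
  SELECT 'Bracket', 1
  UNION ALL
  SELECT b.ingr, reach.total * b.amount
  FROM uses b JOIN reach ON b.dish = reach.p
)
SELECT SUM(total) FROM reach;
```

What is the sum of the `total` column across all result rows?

34

Base: (Bracket, total=1).
Iteration 1: components of {Bracket} -> Gear = 1*3 = 3, Housing = 1*4 = 4, Rod = 1*5 = 5, Washer = 1*2 = 2.
Iteration 2: components of {Gear,Housing,Rod,Washer} -> Arm = 3*4 = 12, Base = 3*1 = 3, Motor = 2*2 = 4.
Iteration 3: no further components; recursion stops.
SUM(total) = 1 + 5 + 4 + 2 + 3 + 4 + 3 + 12 = 34.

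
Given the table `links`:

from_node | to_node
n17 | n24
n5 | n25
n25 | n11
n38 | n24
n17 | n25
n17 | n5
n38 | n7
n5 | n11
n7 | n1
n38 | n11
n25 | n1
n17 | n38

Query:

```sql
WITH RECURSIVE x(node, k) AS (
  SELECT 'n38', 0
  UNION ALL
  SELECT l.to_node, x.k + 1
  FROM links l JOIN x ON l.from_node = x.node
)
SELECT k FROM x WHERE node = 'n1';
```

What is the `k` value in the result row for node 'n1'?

2

Base: (n38, k=0).
Iteration 1: edges from {n38} -> (n11, k=1), (n24, k=1), (n7, k=1).
Iteration 2: edges from {n11,n24,n7} -> (n1, k=2).
Iteration 3: no outgoing edges from {n1}; recursion stops.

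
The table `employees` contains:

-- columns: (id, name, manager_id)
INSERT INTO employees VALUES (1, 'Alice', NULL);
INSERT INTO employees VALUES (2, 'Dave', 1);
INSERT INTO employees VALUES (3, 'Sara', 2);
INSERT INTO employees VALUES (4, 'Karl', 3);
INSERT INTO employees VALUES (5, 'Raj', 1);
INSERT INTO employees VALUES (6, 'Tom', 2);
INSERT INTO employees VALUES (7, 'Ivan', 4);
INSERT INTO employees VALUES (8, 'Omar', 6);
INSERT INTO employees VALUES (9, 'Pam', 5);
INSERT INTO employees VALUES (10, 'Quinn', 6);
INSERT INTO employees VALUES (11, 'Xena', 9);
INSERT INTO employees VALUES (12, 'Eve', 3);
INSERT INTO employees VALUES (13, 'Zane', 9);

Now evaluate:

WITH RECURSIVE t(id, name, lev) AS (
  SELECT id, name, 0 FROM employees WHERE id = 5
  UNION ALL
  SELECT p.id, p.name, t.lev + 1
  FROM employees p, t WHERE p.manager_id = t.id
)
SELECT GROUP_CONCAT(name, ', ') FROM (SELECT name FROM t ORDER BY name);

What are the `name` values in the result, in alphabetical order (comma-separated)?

Base: id=5 (Raj) at lev 0.
Iteration 1: rows with manager_id in {5} -> Pam (id 9, lev 1).
Iteration 2: rows with manager_id in {9} -> Xena (id 11, lev 2), Zane (id 13, lev 2).
Iteration 3: no rows with manager_id in {11,13}; recursion stops.

Pam, Raj, Xena, Zane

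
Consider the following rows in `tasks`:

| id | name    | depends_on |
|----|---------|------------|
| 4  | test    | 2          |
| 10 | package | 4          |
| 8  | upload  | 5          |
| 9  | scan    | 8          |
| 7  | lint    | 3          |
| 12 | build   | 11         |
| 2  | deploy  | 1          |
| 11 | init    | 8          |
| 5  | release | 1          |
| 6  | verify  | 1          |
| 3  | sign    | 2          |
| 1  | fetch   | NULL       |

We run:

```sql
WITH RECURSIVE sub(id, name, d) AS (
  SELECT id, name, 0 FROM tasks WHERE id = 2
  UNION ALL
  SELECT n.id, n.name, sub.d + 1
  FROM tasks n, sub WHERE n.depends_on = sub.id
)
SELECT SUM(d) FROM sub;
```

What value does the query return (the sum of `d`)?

6

Base: id=2 (deploy) at d 0.
Iteration 1: rows with depends_on in {2} -> sign (id 3, d 1), test (id 4, d 1).
Iteration 2: rows with depends_on in {3,4} -> lint (id 7, d 2), package (id 10, d 2).
Iteration 3: no rows with depends_on in {7,10}; recursion stops.
SUM(d) = 0 + 1 + 1 + 2 + 2 = 6.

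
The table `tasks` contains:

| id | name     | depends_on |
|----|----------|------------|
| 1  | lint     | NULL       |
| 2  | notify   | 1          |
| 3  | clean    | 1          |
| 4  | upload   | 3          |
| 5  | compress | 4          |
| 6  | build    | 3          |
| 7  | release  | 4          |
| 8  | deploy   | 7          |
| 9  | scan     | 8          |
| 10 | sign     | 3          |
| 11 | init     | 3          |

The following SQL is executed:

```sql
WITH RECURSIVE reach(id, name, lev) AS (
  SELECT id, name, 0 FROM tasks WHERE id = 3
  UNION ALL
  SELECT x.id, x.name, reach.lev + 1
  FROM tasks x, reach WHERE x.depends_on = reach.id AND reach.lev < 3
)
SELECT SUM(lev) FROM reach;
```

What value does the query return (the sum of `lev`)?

Base: id=3 (clean) at lev 0.
Iteration 1: rows with depends_on in {3} -> upload (id 4, lev 1), build (id 6, lev 1), sign (id 10, lev 1), init (id 11, lev 1).
Iteration 2: rows with depends_on in {4,6,10,11} -> compress (id 5, lev 2), release (id 7, lev 2).
Iteration 3: rows with depends_on in {5,7} -> deploy (id 8, lev 3).
Iteration 4: lev < 3 fails for all current rows; recursion stops.
SUM(lev) = 0 + 1 + 1 + 1 + 1 + 2 + 2 + 3 = 11.

11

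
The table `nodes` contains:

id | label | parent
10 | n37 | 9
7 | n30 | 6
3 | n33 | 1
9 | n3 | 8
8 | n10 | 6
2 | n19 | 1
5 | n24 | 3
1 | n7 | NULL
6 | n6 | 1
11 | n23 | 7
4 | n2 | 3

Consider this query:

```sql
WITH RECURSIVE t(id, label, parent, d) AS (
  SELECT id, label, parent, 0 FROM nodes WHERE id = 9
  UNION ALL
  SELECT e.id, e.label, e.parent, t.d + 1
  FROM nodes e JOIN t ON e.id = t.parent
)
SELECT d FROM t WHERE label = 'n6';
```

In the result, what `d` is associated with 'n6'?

Base: id=9 (n3), parent=8, d 0.
Iteration 1: join on id=8 -> n10 (id 8, parent=6, d 1).
Iteration 2: join on id=6 -> n6 (id 6, parent=1, d 2).
Iteration 3: join on id=1 -> n7 (id 1, parent=NULL, d 3).
Iteration 4: parent is NULL; no match; recursion stops.

2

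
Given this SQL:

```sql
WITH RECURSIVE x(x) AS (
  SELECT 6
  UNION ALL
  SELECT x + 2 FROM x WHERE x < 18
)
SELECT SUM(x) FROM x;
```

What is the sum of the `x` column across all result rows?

Base: x=6.
Iteration 1: 6 < 18 holds -> x = 6 + 2 = 8.
Iteration 2: 8 < 18 holds -> x = 8 + 2 = 10.
Iteration 3: 10 < 18 holds -> x = 10 + 2 = 12.
Iteration 4: 12 < 18 holds -> x = 12 + 2 = 14.
Iteration 5: 14 < 18 holds -> x = 14 + 2 = 16.
Iteration 6: 16 < 18 holds -> x = 16 + 2 = 18.
Iteration 7: 18 < 18 fails; recursion stops.
SUM(x) = 6 + 8 + 10 + 12 + 14 + 16 + 18 = 84.

84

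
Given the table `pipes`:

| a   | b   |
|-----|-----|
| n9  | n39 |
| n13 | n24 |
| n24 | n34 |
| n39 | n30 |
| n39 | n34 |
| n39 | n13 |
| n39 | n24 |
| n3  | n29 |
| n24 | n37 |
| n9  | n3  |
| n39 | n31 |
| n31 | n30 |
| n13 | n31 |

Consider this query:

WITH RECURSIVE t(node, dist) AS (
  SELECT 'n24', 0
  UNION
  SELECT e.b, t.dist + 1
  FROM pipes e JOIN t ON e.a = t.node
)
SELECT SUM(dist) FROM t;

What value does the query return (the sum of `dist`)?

Base: (n24, dist=0).
Iteration 1: edges from {n24} -> (n34, dist=1), (n37, dist=1).
Iteration 2: no outgoing edges from {n34,n37}; recursion stops.
SUM(dist) = 0 + 1 + 1 = 2.

2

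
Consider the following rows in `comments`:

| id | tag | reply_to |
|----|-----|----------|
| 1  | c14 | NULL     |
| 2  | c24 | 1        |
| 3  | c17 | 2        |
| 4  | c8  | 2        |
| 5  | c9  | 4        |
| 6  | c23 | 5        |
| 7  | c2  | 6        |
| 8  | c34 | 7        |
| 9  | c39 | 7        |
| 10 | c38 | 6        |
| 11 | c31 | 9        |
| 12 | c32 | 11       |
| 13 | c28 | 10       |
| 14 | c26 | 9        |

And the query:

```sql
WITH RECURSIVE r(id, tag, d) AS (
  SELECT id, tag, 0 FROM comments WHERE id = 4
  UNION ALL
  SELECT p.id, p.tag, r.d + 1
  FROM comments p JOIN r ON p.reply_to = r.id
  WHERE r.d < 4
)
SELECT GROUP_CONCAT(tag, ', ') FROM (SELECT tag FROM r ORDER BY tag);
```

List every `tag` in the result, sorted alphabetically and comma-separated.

Base: id=4 (c8) at d 0.
Iteration 1: rows with reply_to in {4} -> c9 (id 5, d 1).
Iteration 2: rows with reply_to in {5} -> c23 (id 6, d 2).
Iteration 3: rows with reply_to in {6} -> c2 (id 7, d 3), c38 (id 10, d 3).
Iteration 4: rows with reply_to in {7,10} -> c34 (id 8, d 4), c39 (id 9, d 4), c28 (id 13, d 4).
Iteration 5: d < 4 fails for all current rows; recursion stops.

c2, c23, c28, c34, c38, c39, c8, c9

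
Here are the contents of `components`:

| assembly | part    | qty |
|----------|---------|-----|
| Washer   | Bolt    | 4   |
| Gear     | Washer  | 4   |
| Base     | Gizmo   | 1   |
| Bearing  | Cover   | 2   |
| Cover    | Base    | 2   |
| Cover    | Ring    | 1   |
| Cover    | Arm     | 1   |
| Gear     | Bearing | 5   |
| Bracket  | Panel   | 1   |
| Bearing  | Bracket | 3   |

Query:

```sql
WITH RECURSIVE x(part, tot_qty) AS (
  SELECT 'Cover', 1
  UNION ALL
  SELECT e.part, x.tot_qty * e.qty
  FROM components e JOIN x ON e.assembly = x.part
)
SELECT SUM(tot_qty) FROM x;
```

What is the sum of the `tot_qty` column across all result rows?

Base: (Cover, tot_qty=1).
Iteration 1: components of {Cover} -> Arm = 1*1 = 1, Base = 1*2 = 2, Ring = 1*1 = 1.
Iteration 2: components of {Arm,Base,Ring} -> Gizmo = 2*1 = 2.
Iteration 3: no further components; recursion stops.
SUM(tot_qty) = 1 + 1 + 2 + 1 + 2 = 7.

7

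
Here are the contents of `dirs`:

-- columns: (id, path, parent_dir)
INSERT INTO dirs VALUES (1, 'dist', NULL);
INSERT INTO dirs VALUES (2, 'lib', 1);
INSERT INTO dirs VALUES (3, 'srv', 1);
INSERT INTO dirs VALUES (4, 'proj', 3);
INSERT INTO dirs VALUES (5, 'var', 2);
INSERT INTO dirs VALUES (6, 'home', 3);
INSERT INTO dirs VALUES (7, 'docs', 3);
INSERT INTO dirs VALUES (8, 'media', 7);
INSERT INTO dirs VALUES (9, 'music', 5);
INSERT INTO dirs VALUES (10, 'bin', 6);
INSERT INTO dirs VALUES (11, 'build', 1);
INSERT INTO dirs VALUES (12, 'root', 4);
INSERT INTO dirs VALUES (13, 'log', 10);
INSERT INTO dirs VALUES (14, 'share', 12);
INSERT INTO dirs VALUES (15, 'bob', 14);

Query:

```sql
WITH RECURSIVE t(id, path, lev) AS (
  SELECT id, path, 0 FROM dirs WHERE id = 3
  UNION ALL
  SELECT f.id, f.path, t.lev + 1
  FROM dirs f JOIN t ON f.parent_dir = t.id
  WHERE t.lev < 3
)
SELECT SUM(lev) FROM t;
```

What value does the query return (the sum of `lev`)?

15

Base: id=3 (srv) at lev 0.
Iteration 1: rows with parent_dir in {3} -> proj (id 4, lev 1), home (id 6, lev 1), docs (id 7, lev 1).
Iteration 2: rows with parent_dir in {4,6,7} -> media (id 8, lev 2), bin (id 10, lev 2), root (id 12, lev 2).
Iteration 3: rows with parent_dir in {8,10,12} -> log (id 13, lev 3), share (id 14, lev 3).
Iteration 4: lev < 3 fails for all current rows; recursion stops.
SUM(lev) = 0 + 1 + 1 + 1 + 2 + 2 + 2 + 3 + 3 = 15.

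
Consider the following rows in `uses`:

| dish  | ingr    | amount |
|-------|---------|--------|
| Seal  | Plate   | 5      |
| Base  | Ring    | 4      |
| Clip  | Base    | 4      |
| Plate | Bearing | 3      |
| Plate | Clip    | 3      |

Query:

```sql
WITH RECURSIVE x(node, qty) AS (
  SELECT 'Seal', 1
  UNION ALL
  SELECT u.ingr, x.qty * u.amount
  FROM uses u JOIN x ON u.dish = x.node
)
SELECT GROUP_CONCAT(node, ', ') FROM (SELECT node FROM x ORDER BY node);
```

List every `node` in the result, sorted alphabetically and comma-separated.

Base, Bearing, Clip, Plate, Ring, Seal

Base: (Seal, qty=1).
Iteration 1: components of {Seal} -> Plate = 1*5 = 5.
Iteration 2: components of {Plate} -> Bearing = 5*3 = 15, Clip = 5*3 = 15.
Iteration 3: components of {Bearing,Clip} -> Base = 15*4 = 60.
Iteration 4: components of {Base} -> Ring = 60*4 = 240.
Iteration 5: no further components; recursion stops.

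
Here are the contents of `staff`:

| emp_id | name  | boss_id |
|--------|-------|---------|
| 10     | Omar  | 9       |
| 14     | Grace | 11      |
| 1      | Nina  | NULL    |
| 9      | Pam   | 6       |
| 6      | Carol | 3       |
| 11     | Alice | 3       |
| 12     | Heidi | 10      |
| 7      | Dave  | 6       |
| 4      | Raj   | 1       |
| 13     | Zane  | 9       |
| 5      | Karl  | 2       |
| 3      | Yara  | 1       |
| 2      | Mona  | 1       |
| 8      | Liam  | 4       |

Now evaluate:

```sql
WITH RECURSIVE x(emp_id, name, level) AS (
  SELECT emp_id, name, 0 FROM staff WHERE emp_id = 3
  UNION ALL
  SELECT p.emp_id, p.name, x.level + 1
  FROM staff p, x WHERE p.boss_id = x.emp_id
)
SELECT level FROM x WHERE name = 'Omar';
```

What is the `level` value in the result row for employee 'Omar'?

3

Base: emp_id=3 (Yara) at level 0.
Iteration 1: rows with boss_id in {3} -> Carol (id 6, level 1), Alice (id 11, level 1).
Iteration 2: rows with boss_id in {6,11} -> Dave (id 7, level 2), Pam (id 9, level 2), Grace (id 14, level 2).
Iteration 3: rows with boss_id in {7,9,14} -> Omar (id 10, level 3), Zane (id 13, level 3).
Iteration 4: rows with boss_id in {10,13} -> Heidi (id 12, level 4).
Iteration 5: no rows with boss_id in {12}; recursion stops.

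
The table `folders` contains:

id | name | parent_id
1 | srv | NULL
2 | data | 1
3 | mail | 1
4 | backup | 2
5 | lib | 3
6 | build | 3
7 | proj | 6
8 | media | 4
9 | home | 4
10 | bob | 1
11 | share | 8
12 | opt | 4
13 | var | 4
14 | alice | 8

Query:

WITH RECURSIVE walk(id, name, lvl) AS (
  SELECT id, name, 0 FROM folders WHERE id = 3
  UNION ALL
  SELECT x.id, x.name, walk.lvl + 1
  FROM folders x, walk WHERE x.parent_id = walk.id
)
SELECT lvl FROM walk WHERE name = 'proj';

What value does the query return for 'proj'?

2

Base: id=3 (mail) at lvl 0.
Iteration 1: rows with parent_id in {3} -> lib (id 5, lvl 1), build (id 6, lvl 1).
Iteration 2: rows with parent_id in {5,6} -> proj (id 7, lvl 2).
Iteration 3: no rows with parent_id in {7}; recursion stops.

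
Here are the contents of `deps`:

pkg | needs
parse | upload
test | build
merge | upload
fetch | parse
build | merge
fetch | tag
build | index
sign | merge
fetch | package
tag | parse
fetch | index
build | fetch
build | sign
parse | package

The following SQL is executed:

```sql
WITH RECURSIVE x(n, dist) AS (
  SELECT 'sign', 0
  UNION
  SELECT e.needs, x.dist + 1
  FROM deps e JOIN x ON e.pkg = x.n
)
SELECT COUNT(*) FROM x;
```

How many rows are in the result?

3

Base: (sign, dist=0).
Iteration 1: edges from {sign} -> (merge, dist=1).
Iteration 2: edges from {merge} -> (upload, dist=2).
Iteration 3: no outgoing edges from {upload}; recursion stops.
Total rows emitted: 3.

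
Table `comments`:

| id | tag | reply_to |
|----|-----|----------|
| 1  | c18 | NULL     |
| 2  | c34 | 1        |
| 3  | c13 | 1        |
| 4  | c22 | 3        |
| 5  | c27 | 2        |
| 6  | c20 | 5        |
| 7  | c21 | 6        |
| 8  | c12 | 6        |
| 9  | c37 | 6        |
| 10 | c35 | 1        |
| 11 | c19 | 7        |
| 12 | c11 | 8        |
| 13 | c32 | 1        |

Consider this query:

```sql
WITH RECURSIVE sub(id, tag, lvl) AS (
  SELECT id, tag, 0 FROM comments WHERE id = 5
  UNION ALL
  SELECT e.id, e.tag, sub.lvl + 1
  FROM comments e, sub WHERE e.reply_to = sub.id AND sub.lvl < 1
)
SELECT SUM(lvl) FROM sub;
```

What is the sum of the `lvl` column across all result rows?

1

Base: id=5 (c27) at lvl 0.
Iteration 1: rows with reply_to in {5} -> c20 (id 6, lvl 1).
Iteration 2: lvl < 1 fails for all current rows; recursion stops.
SUM(lvl) = 0 + 1 = 1.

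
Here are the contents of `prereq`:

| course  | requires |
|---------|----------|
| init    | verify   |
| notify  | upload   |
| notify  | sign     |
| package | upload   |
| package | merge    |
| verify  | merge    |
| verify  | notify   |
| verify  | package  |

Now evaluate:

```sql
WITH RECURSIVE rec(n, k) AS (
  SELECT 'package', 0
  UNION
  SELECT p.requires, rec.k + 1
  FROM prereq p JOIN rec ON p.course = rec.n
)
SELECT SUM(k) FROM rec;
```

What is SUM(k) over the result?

Base: (package, k=0).
Iteration 1: edges from {package} -> (merge, k=1), (upload, k=1).
Iteration 2: no outgoing edges from {merge,upload}; recursion stops.
SUM(k) = 0 + 1 + 1 = 2.

2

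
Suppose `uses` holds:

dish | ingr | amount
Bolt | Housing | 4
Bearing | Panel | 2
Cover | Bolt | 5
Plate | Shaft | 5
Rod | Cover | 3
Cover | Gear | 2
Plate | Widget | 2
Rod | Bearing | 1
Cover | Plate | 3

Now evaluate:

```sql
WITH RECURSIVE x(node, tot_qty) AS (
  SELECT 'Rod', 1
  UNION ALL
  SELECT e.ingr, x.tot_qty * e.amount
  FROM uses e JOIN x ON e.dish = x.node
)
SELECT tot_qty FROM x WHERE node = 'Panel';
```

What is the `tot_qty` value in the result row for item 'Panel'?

Base: (Rod, tot_qty=1).
Iteration 1: components of {Rod} -> Bearing = 1*1 = 1, Cover = 1*3 = 3.
Iteration 2: components of {Bearing,Cover} -> Bolt = 3*5 = 15, Gear = 3*2 = 6, Panel = 1*2 = 2, Plate = 3*3 = 9.
Iteration 3: components of {Bolt,Gear,Panel,Plate} -> Housing = 15*4 = 60, Shaft = 9*5 = 45, Widget = 9*2 = 18.
Iteration 4: no further components; recursion stops.

2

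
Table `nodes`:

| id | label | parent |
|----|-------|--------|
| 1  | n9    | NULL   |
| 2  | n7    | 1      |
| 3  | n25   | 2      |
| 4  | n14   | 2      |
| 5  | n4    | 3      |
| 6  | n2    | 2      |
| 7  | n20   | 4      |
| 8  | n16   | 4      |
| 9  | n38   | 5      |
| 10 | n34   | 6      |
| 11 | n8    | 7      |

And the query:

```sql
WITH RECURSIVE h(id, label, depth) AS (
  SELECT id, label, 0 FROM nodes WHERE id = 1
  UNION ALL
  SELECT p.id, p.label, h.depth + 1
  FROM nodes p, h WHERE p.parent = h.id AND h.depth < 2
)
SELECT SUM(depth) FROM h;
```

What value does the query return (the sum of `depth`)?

Base: id=1 (n9) at depth 0.
Iteration 1: rows with parent in {1} -> n7 (id 2, depth 1).
Iteration 2: rows with parent in {2} -> n25 (id 3, depth 2), n14 (id 4, depth 2), n2 (id 6, depth 2).
Iteration 3: depth < 2 fails for all current rows; recursion stops.
SUM(depth) = 0 + 1 + 2 + 2 + 2 = 7.

7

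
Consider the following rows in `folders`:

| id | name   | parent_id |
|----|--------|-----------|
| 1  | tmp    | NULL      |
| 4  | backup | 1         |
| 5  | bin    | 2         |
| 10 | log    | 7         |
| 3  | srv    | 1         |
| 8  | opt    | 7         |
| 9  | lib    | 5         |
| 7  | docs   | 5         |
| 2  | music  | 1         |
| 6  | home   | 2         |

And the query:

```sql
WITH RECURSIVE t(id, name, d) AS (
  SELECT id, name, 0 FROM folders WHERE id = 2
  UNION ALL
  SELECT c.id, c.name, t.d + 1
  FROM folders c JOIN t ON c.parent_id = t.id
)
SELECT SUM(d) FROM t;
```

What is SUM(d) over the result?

Base: id=2 (music) at d 0.
Iteration 1: rows with parent_id in {2} -> bin (id 5, d 1), home (id 6, d 1).
Iteration 2: rows with parent_id in {5,6} -> docs (id 7, d 2), lib (id 9, d 2).
Iteration 3: rows with parent_id in {7,9} -> opt (id 8, d 3), log (id 10, d 3).
Iteration 4: no rows with parent_id in {8,10}; recursion stops.
SUM(d) = 0 + 1 + 1 + 2 + 2 + 3 + 3 = 12.

12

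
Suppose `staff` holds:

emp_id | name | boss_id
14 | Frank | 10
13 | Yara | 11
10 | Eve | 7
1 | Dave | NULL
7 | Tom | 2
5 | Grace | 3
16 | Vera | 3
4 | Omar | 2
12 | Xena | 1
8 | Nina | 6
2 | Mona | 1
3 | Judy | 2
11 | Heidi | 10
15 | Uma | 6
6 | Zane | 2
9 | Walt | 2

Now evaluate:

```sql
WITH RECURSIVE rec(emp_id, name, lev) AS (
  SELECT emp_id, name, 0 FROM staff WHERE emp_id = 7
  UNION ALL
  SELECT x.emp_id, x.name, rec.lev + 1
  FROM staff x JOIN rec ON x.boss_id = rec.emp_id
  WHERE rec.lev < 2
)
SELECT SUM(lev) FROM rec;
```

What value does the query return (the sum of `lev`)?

Base: emp_id=7 (Tom) at lev 0.
Iteration 1: rows with boss_id in {7} -> Eve (id 10, lev 1).
Iteration 2: rows with boss_id in {10} -> Heidi (id 11, lev 2), Frank (id 14, lev 2).
Iteration 3: lev < 2 fails for all current rows; recursion stops.
SUM(lev) = 0 + 1 + 2 + 2 = 5.

5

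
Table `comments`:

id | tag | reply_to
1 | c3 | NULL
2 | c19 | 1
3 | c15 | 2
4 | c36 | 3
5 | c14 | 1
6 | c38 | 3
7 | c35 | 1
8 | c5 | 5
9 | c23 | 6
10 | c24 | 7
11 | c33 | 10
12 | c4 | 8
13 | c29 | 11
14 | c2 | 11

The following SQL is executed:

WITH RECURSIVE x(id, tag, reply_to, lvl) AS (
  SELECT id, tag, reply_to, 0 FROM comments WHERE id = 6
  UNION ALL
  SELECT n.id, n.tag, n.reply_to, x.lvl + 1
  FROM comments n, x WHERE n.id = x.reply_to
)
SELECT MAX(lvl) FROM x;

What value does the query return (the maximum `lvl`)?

Base: id=6 (c38), reply_to=3, lvl 0.
Iteration 1: join on id=3 -> c15 (id 3, reply_to=2, lvl 1).
Iteration 2: join on id=2 -> c19 (id 2, reply_to=1, lvl 2).
Iteration 3: join on id=1 -> c3 (id 1, reply_to=NULL, lvl 3).
Iteration 4: reply_to is NULL; no match; recursion stops.
lvl values: 0, 1, 2, 3; the maximum is 3.

3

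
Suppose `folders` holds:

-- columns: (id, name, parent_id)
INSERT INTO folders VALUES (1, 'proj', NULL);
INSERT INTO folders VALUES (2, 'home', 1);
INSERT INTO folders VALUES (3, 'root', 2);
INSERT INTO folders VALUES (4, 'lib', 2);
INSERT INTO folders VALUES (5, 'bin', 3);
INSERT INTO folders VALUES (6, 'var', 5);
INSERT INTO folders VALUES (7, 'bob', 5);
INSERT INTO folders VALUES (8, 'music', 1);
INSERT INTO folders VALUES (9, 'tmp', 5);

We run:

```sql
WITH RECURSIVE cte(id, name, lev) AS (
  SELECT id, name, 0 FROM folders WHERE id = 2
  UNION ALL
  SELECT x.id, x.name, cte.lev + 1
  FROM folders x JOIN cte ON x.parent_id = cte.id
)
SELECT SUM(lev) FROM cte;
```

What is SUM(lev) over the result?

13

Base: id=2 (home) at lev 0.
Iteration 1: rows with parent_id in {2} -> root (id 3, lev 1), lib (id 4, lev 1).
Iteration 2: rows with parent_id in {3,4} -> bin (id 5, lev 2).
Iteration 3: rows with parent_id in {5} -> var (id 6, lev 3), bob (id 7, lev 3), tmp (id 9, lev 3).
Iteration 4: no rows with parent_id in {6,7,9}; recursion stops.
SUM(lev) = 0 + 1 + 1 + 2 + 3 + 3 + 3 = 13.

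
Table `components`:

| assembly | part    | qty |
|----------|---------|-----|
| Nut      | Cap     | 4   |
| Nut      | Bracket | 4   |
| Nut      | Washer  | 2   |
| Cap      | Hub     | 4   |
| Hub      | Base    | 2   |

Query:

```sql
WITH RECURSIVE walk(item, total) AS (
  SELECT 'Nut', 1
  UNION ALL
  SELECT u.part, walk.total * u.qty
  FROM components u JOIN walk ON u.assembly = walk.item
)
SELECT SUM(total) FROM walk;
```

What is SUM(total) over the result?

59

Base: (Nut, total=1).
Iteration 1: components of {Nut} -> Bracket = 1*4 = 4, Cap = 1*4 = 4, Washer = 1*2 = 2.
Iteration 2: components of {Bracket,Cap,Washer} -> Hub = 4*4 = 16.
Iteration 3: components of {Hub} -> Base = 16*2 = 32.
Iteration 4: no further components; recursion stops.
SUM(total) = 1 + 4 + 4 + 2 + 16 + 32 = 59.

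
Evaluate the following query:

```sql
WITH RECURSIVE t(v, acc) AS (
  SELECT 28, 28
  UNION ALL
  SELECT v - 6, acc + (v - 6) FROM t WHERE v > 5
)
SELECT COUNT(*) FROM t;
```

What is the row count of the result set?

Base: v=28, acc=28.
Iteration 1: 28 > 5 holds -> v = 28 - 6 = 22, acc = 28 + 22 = 50.
Iteration 2: 22 > 5 holds -> v = 22 - 6 = 16, acc = 50 + 16 = 66.
Iteration 3: 16 > 5 holds -> v = 16 - 6 = 10, acc = 66 + 10 = 76.
Iteration 4: 10 > 5 holds -> v = 10 - 6 = 4, acc = 76 + 4 = 80.
Iteration 5: 4 > 5 fails; recursion stops.
Total rows emitted: 5.

5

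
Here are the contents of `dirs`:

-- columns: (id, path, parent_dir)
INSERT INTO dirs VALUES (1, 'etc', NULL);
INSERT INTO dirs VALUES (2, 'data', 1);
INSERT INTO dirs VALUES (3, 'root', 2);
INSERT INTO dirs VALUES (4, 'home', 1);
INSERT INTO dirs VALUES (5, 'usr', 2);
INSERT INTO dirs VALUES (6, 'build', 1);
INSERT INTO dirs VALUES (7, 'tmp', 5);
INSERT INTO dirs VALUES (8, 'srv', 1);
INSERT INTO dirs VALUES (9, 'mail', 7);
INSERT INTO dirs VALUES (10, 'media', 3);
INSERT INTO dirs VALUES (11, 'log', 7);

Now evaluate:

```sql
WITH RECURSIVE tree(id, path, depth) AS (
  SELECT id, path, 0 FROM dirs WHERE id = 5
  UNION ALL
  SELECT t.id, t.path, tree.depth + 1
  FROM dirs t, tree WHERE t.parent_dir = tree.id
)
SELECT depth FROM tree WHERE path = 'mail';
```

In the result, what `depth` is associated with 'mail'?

Base: id=5 (usr) at depth 0.
Iteration 1: rows with parent_dir in {5} -> tmp (id 7, depth 1).
Iteration 2: rows with parent_dir in {7} -> mail (id 9, depth 2), log (id 11, depth 2).
Iteration 3: no rows with parent_dir in {9,11}; recursion stops.

2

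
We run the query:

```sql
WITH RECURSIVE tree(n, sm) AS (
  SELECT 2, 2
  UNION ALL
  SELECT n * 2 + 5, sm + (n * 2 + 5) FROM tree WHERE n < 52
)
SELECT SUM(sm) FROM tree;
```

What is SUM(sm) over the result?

324

Base: n=2, sm=2.
Iteration 1: 2 < 52 holds -> n = 2 * 2 + 5 = 9, sm = 2 + 9 = 11.
Iteration 2: 9 < 52 holds -> n = 9 * 2 + 5 = 23, sm = 11 + 23 = 34.
Iteration 3: 23 < 52 holds -> n = 23 * 2 + 5 = 51, sm = 34 + 51 = 85.
Iteration 4: 51 < 52 holds -> n = 51 * 2 + 5 = 107, sm = 85 + 107 = 192.
Iteration 5: 107 < 52 fails; recursion stops.
SUM(sm) = 2 + 11 + 34 + 85 + 192 = 324.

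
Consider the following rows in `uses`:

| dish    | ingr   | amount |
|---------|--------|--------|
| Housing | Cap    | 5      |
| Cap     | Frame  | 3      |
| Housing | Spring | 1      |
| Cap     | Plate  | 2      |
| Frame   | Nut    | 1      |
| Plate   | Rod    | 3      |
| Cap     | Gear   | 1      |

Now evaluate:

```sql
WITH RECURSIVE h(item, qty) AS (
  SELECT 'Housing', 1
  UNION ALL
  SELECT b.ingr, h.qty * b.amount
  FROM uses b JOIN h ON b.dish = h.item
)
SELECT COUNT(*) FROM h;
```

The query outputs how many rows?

8

Base: (Housing, qty=1).
Iteration 1: components of {Housing} -> Cap = 1*5 = 5, Spring = 1*1 = 1.
Iteration 2: components of {Cap,Spring} -> Frame = 5*3 = 15, Gear = 5*1 = 5, Plate = 5*2 = 10.
Iteration 3: components of {Frame,Gear,Plate} -> Nut = 15*1 = 15, Rod = 10*3 = 30.
Iteration 4: no further components; recursion stops.
Total rows emitted: 8.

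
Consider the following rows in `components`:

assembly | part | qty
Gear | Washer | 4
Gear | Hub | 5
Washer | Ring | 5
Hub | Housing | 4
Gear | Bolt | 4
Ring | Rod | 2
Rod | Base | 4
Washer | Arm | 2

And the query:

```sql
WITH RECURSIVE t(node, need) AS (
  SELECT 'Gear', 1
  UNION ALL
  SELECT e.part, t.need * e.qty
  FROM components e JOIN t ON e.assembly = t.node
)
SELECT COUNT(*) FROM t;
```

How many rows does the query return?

Base: (Gear, need=1).
Iteration 1: components of {Gear} -> Bolt = 1*4 = 4, Hub = 1*5 = 5, Washer = 1*4 = 4.
Iteration 2: components of {Bolt,Hub,Washer} -> Arm = 4*2 = 8, Housing = 5*4 = 20, Ring = 4*5 = 20.
Iteration 3: components of {Arm,Housing,Ring} -> Rod = 20*2 = 40.
Iteration 4: components of {Rod} -> Base = 40*4 = 160.
Iteration 5: no further components; recursion stops.
Total rows emitted: 9.

9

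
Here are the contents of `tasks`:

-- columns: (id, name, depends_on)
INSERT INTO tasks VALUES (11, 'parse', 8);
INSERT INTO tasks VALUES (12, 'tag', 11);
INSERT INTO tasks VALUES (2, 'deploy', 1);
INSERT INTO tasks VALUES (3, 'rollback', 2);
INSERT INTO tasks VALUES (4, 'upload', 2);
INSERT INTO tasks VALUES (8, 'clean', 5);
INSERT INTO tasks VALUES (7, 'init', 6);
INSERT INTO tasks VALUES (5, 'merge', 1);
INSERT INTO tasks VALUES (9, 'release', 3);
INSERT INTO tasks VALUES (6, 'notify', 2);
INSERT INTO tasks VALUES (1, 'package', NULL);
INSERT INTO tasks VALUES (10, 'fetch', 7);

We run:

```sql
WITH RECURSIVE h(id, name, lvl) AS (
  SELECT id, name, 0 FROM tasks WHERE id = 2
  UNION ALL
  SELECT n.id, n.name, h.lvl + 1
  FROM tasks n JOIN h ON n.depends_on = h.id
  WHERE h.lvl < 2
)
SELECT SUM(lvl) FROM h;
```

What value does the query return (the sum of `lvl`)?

7

Base: id=2 (deploy) at lvl 0.
Iteration 1: rows with depends_on in {2} -> rollback (id 3, lvl 1), upload (id 4, lvl 1), notify (id 6, lvl 1).
Iteration 2: rows with depends_on in {3,4,6} -> init (id 7, lvl 2), release (id 9, lvl 2).
Iteration 3: lvl < 2 fails for all current rows; recursion stops.
SUM(lvl) = 0 + 1 + 1 + 1 + 2 + 2 = 7.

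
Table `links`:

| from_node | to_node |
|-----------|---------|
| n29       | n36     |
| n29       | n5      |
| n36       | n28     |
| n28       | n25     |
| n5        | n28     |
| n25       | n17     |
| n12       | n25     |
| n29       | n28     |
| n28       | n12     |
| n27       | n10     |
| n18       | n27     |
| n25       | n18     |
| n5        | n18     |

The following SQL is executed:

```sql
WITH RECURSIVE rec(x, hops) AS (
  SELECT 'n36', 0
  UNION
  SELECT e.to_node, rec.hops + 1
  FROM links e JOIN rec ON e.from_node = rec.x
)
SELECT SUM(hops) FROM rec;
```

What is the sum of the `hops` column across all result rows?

Base: (n36, hops=0).
Iteration 1: edges from {n36} -> (n28, hops=1).
Iteration 2: edges from {n28} -> (n12, hops=2), (n25, hops=2).
Iteration 3: edges from {n12,n25} -> (n17, hops=3), (n18, hops=3), (n25, hops=3).
Iteration 4: edges from {n17,n18,n25} -> (n17, hops=4), (n18, hops=4), (n27, hops=4).
Iteration 5: edges from {n17,n18,n27} -> (n10, hops=5), (n27, hops=5).
Iteration 6: edges from {n10,n27} -> (n10, hops=6).
Iteration 7: no outgoing edges from {n10}; recursion stops.
SUM(hops) = 0 + 1 + 2 + 2 + 3 + 3 + 3 + 4 + 4 + 4 + 5 + 5 + 6 = 42.

42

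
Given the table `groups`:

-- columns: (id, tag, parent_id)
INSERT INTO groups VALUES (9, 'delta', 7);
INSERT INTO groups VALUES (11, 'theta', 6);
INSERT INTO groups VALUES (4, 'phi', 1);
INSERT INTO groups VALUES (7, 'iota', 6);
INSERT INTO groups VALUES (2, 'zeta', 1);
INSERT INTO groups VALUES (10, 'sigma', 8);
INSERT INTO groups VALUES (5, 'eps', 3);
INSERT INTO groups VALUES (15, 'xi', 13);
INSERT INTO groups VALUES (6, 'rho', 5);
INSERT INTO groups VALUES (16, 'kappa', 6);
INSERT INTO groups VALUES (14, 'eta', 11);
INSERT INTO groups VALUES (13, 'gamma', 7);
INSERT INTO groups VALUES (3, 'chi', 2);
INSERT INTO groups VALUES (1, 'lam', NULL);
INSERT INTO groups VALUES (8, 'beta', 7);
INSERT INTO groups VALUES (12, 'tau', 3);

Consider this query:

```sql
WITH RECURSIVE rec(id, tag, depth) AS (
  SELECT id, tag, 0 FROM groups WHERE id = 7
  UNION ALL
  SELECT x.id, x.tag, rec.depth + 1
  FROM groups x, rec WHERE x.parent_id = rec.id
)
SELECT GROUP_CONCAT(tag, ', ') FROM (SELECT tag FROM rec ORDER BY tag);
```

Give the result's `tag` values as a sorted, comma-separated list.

Base: id=7 (iota) at depth 0.
Iteration 1: rows with parent_id in {7} -> beta (id 8, depth 1), delta (id 9, depth 1), gamma (id 13, depth 1).
Iteration 2: rows with parent_id in {8,9,13} -> sigma (id 10, depth 2), xi (id 15, depth 2).
Iteration 3: no rows with parent_id in {10,15}; recursion stops.

beta, delta, gamma, iota, sigma, xi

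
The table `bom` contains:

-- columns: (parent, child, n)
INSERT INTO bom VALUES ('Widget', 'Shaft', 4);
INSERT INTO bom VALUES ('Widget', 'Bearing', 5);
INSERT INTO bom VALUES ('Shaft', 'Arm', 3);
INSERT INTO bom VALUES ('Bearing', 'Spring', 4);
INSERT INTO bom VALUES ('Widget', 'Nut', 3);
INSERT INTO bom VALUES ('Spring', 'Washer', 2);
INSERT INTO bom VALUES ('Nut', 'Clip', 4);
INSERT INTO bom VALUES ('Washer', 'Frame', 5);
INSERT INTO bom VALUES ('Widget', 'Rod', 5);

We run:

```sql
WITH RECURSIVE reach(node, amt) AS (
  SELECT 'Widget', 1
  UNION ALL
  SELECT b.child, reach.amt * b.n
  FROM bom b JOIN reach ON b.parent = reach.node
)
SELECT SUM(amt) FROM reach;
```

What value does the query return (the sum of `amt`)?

302

Base: (Widget, amt=1).
Iteration 1: components of {Widget} -> Bearing = 1*5 = 5, Nut = 1*3 = 3, Rod = 1*5 = 5, Shaft = 1*4 = 4.
Iteration 2: components of {Bearing,Nut,Rod,Shaft} -> Arm = 4*3 = 12, Clip = 3*4 = 12, Spring = 5*4 = 20.
Iteration 3: components of {Arm,Clip,Spring} -> Washer = 20*2 = 40.
Iteration 4: components of {Washer} -> Frame = 40*5 = 200.
Iteration 5: no further components; recursion stops.
SUM(amt) = 1 + 4 + 5 + 3 + 5 + 12 + 20 + 12 + 40 + 200 = 302.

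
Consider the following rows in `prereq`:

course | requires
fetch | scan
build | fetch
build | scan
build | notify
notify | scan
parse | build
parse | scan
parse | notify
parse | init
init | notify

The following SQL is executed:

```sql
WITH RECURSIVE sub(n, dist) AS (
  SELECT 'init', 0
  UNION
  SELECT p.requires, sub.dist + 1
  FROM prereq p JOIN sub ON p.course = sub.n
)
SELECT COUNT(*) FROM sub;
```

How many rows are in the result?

3

Base: (init, dist=0).
Iteration 1: edges from {init} -> (notify, dist=1).
Iteration 2: edges from {notify} -> (scan, dist=2).
Iteration 3: no outgoing edges from {scan}; recursion stops.
Total rows emitted: 3.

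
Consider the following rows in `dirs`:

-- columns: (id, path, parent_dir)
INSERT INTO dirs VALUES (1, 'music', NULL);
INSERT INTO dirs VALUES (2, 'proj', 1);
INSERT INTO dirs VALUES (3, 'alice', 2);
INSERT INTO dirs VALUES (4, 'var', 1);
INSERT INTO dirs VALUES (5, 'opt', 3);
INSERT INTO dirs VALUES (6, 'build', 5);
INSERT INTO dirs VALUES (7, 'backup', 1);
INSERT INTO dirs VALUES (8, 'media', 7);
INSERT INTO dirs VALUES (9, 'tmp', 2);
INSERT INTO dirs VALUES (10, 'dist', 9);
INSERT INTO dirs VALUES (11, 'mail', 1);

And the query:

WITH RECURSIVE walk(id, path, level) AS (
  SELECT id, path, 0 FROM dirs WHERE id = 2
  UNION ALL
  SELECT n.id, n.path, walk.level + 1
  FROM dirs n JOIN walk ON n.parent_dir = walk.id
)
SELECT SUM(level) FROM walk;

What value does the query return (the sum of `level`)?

Base: id=2 (proj) at level 0.
Iteration 1: rows with parent_dir in {2} -> alice (id 3, level 1), tmp (id 9, level 1).
Iteration 2: rows with parent_dir in {3,9} -> opt (id 5, level 2), dist (id 10, level 2).
Iteration 3: rows with parent_dir in {5,10} -> build (id 6, level 3).
Iteration 4: no rows with parent_dir in {6}; recursion stops.
SUM(level) = 0 + 1 + 1 + 2 + 2 + 3 = 9.

9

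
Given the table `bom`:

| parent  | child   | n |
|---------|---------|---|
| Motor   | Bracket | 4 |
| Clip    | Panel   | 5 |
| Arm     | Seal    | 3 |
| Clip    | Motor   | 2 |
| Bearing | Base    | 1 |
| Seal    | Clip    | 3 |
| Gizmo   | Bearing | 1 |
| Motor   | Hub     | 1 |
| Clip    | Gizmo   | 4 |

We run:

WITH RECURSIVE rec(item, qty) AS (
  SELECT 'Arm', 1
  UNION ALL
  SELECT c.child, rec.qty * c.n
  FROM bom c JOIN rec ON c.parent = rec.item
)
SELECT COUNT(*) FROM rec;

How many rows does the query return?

10

Base: (Arm, qty=1).
Iteration 1: components of {Arm} -> Seal = 1*3 = 3.
Iteration 2: components of {Seal} -> Clip = 3*3 = 9.
Iteration 3: components of {Clip} -> Gizmo = 9*4 = 36, Motor = 9*2 = 18, Panel = 9*5 = 45.
Iteration 4: components of {Gizmo,Motor,Panel} -> Bearing = 36*1 = 36, Bracket = 18*4 = 72, Hub = 18*1 = 18.
Iteration 5: components of {Bearing,Bracket,Hub} -> Base = 36*1 = 36.
Iteration 6: no further components; recursion stops.
Total rows emitted: 10.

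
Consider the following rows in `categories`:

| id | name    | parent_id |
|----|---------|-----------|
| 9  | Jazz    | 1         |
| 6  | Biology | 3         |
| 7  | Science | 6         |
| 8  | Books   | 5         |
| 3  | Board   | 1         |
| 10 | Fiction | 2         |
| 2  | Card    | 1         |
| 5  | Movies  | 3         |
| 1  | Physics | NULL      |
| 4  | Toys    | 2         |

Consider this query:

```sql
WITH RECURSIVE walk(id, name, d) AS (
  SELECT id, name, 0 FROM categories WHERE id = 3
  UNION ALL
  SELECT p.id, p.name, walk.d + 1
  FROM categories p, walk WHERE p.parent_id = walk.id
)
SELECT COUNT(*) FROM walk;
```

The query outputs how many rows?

5

Base: id=3 (Board) at d 0.
Iteration 1: rows with parent_id in {3} -> Movies (id 5, d 1), Biology (id 6, d 1).
Iteration 2: rows with parent_id in {5,6} -> Science (id 7, d 2), Books (id 8, d 2).
Iteration 3: no rows with parent_id in {7,8}; recursion stops.
Total rows emitted: 5.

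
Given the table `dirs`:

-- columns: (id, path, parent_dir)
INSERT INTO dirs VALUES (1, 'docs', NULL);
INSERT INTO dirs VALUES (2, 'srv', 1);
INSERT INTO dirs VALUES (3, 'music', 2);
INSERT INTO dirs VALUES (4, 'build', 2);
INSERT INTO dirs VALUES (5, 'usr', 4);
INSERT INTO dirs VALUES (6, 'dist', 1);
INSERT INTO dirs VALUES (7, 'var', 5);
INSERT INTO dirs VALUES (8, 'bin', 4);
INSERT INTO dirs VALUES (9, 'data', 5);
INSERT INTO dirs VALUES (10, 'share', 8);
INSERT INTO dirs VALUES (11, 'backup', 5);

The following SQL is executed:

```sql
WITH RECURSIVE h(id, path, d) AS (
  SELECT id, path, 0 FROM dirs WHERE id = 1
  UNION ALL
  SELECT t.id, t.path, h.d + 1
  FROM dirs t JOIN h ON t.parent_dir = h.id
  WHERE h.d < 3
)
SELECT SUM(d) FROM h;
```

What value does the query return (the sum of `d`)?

12

Base: id=1 (docs) at d 0.
Iteration 1: rows with parent_dir in {1} -> srv (id 2, d 1), dist (id 6, d 1).
Iteration 2: rows with parent_dir in {2,6} -> music (id 3, d 2), build (id 4, d 2).
Iteration 3: rows with parent_dir in {3,4} -> usr (id 5, d 3), bin (id 8, d 3).
Iteration 4: d < 3 fails for all current rows; recursion stops.
SUM(d) = 0 + 1 + 1 + 2 + 2 + 3 + 3 = 12.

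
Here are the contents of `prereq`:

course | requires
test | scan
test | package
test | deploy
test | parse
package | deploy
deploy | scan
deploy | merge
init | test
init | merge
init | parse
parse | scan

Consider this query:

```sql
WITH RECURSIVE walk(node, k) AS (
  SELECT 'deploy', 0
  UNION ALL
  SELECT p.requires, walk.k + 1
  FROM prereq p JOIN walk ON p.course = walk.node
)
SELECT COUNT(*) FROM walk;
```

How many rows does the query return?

3

Base: (deploy, k=0).
Iteration 1: edges from {deploy} -> (merge, k=1), (scan, k=1).
Iteration 2: no outgoing edges from {merge,scan}; recursion stops.
Total rows emitted: 3.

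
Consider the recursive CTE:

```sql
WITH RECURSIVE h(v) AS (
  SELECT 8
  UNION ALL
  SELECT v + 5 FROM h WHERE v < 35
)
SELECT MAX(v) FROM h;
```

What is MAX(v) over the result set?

Base: v=8.
Iteration 1: 8 < 35 holds -> v = 8 + 5 = 13.
Iteration 2: 13 < 35 holds -> v = 13 + 5 = 18.
Iteration 3: 18 < 35 holds -> v = 18 + 5 = 23.
Iteration 4: 23 < 35 holds -> v = 23 + 5 = 28.
Iteration 5: 28 < 35 holds -> v = 28 + 5 = 33.
Iteration 6: 33 < 35 holds -> v = 33 + 5 = 38.
Iteration 7: 38 < 35 fails; recursion stops.
v values: 8, 13, 18, 23, 28, 33, 38; the maximum is 38.

38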